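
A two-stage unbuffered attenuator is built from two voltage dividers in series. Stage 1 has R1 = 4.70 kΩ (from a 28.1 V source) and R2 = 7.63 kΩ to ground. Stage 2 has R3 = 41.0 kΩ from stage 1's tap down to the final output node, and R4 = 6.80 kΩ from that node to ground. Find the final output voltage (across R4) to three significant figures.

Stage 2 presents R3+R4 = 47.80 kΩ as a load on stage 1's tap.
Stage 1's lower leg becomes R2‖(R3+R4) = 6.580 kΩ, so V_mid = 28.1 × 6.580/11.28 = 16.39 V.
Stage 2 is itself unloaded: V_out = V_mid × R4/(R3+R4) = 16.39 × 6.80/47.80 = 2.33 V.

V_out ≈ 2.33 V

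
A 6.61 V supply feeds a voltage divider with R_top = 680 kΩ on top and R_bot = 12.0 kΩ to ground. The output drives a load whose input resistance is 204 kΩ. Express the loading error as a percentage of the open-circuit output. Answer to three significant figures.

The divider's output (Thévenin) resistance is R_top‖R_bot = 11.79 kΩ.
Fractional drop under load = R_th/(R_th + R_L) = 11.79 / (11.79 + 204) = 0.05464.
So the output falls by 5.46 %.

5.46 %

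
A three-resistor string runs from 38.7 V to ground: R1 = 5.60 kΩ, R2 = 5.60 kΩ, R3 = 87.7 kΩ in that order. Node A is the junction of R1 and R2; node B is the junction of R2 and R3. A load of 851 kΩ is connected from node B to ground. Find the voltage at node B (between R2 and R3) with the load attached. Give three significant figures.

At node B, R3 is in parallel with the load: R3‖R_L = 79.51 kΩ.
Below node A the resistance is R2 + (R3‖R_L) = 85.11 kΩ, so V_A = 38.7 × 85.11/90.71 = 36.31 V.
Then V_B = V_A × (R3‖R_L)/(R2 + R3‖R_L) = 36.31 × 79.51/85.11 = 33.9 V.

V ≈ 33.9 V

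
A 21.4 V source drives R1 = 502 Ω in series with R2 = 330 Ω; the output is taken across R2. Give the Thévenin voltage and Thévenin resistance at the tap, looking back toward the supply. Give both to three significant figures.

V_th = 8.49 V, R_th = 199 Ω

V_th is the open-circuit tap voltage: 21.4 × 330/(502 + 330) = 8.49 V.
With the supply zeroed, R1 and R2 appear in parallel from the tap: R_th = R1‖R2 = (502 × 330)/832.0 = 199 Ω.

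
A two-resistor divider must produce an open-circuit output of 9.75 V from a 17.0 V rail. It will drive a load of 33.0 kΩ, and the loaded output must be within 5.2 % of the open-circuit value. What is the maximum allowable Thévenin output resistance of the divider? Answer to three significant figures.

R_th ≤ 1.81 kΩ

Loading drop = R_th/(R_th + R_L) ≤ 0.0520, so R_th ≤ R_L · ε/(1−ε) = 33.0 kΩ × 0.0520/0.9480 = 1.81 kΩ.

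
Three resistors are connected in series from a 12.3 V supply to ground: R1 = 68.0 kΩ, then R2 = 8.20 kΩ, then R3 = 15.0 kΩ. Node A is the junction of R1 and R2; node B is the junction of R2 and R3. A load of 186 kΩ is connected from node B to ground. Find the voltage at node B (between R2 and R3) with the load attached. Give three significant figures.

At node B, R3 is in parallel with the load: R3‖R_L = 13.88 kΩ.
Below node A the resistance is R2 + (R3‖R_L) = 22.08 kΩ, so V_A = 12.3 × 22.08/90.08 = 3.015 V.
Then V_B = V_A × (R3‖R_L)/(R2 + R3‖R_L) = 3.015 × 13.88/22.08 = 1.90 V.

V ≈ 1.90 V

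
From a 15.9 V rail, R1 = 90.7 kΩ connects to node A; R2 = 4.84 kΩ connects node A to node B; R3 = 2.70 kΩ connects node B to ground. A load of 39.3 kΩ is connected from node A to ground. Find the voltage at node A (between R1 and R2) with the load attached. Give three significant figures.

V ≈ 1.04 V

Below node A the series string R2+R3 = 7.540 kΩ sits in parallel with the 39.3 kΩ load: 6.326 kΩ.
V_A = 15.9 × 6.326/(90.7 + 6.326) = 1.04 V.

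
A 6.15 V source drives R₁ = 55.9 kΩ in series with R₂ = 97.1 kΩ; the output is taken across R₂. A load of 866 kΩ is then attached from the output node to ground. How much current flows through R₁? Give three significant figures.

I ≈ 0.0429 mA

R₂‖R_L = 87.31 kΩ, so the source sees R₁ + R₂‖R_L = 143.2 kΩ.
I = 6.15 V / 143.2 kΩ = 0.0429 mA.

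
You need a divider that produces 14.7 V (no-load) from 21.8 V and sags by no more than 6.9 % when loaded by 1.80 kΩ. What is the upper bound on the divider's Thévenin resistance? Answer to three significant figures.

R_th ≤ 133 Ω

Loading drop = R_th/(R_th + R_L) ≤ 0.0690, so R_th ≤ R_L · ε/(1−ε) = 1.80 kΩ × 0.0690/0.9310 = 133 Ω.
(Any R1, R2 with R2/(R1+R2) = 0.674 and R1‖R2 ≤ 133 Ω will meet the spec.)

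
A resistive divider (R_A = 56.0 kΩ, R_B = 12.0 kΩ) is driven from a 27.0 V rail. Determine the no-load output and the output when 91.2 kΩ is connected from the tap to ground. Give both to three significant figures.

Unloaded: 4.76 V; loaded: 4.30 V

Open-circuit: V = 27.0 × 12.0/(56.0 + 12.0) = 4.76 V.
With the load, R_B becomes R_B‖R_L = 10.60 kΩ, so V = 27.0 × 10.60/66.60 = 4.30 V.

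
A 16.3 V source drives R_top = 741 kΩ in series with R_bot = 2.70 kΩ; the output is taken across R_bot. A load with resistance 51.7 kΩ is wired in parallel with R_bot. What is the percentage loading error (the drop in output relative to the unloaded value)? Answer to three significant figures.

The divider's output (Thévenin) resistance is R_top‖R_bot = 2.690 kΩ.
Fractional drop under load = R_th/(R_th + R_L) = 2.690 / (2.690 + 51.7) = 0.04946.
So the output falls by 4.95 %.

4.95 %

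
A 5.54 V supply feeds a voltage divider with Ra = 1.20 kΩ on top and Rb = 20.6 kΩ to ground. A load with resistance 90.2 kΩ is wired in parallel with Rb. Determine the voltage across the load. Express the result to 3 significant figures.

V_out ≈ 5.17 V

The load sits in parallel with Rb: Rb‖R_L = (20.6 × 90.2) / (20.6 + 90.2) = 16.77 kΩ.
V_out = 5.54 × 16.77 / (1.20 + 16.77) = 5.54 × 16.77/17.97 = 5.17 V.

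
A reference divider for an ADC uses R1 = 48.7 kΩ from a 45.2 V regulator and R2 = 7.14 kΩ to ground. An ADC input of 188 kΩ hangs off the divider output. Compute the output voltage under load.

V_out ≈ 5.59 V

The load sits in parallel with R2: R2‖R_L = (7.14 × 188) / (7.14 + 188) = 6.879 kΩ.
V_out = 45.2 × 6.879 / (48.7 + 6.879) = 45.2 × 6.879/55.58 = 5.59 V.
(Unloaded it would have been 5.78 V.)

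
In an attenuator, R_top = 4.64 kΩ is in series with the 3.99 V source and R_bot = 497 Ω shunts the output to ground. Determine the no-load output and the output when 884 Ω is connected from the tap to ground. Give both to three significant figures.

Open-circuit: V = 3.99 × 497/(4640 + 497) = 0.386 V.
With the load, R_bot becomes R_bot‖R_L = 318.1 Ω, so V = 3.99 × 318.1/4958 = 0.256 V.

Unloaded: 0.386 V; loaded: 0.256 V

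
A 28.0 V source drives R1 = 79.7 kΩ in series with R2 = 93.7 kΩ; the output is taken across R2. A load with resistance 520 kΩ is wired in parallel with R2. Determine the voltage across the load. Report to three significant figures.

The load sits in parallel with R2: R2‖R_L = (93.7 × 520) / (93.7 + 520) = 79.39 kΩ.
V_out = 28.0 × 79.39 / (79.7 + 79.39) = 28.0 × 79.39/159.1 = 14.0 V.
(Unloaded it would have been 15.1 V.)

V_out ≈ 14.0 V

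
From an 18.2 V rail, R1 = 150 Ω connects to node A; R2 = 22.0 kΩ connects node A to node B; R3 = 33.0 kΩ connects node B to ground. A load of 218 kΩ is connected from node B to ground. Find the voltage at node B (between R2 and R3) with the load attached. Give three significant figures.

At node B, R3 is in parallel with the load: R3‖R_L = 28660 Ω.
Below node A the resistance is R2 + (R3‖R_L) = 50660 Ω, so V_A = 18.2 × 50660/50810 = 18.15 V.
Then V_B = V_A × (R3‖R_L)/(R2 + R3‖R_L) = 18.15 × 28660/50660 = 10.3 V.

V ≈ 10.3 V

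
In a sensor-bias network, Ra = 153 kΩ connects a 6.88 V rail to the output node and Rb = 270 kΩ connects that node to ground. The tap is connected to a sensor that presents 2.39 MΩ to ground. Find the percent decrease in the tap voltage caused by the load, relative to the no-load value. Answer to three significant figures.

3.93 %

The divider's output (Thévenin) resistance is Ra‖Rb = 97.66 kΩ.
Fractional drop under load = R_th/(R_th + R_L) = 97.66 / (97.66 + 2390) = 0.03926.
So the output falls by 3.93 %.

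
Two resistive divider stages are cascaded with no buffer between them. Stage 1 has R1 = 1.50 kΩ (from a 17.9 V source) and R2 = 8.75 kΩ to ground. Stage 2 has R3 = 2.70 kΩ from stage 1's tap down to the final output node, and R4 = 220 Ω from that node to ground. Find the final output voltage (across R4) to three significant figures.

V_out ≈ 0.800 V

Stage 2 presents R3+R4 = 2920 Ω as a load on stage 1's tap.
Stage 1's lower leg becomes R2‖(R3+R4) = 2189 Ω, so V_mid = 17.9 × 2189/3689 = 10.62 V.
Stage 2 is itself unloaded: V_out = V_mid × R4/(R3+R4) = 10.62 × 220/2920 = 0.800 V.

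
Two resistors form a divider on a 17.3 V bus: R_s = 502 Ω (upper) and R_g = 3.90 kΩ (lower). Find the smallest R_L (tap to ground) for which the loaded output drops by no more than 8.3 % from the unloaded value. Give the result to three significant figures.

Output resistance R_th = R_s‖R_g = (502 × 3900)/4402 = 444.8 Ω.
The fractional drop is R_th/(R_th + R_L); requiring this ≤ 0.0830 gives R_L ≥ R_th(1/0.0830 − 1) = 444.8 × 11.05 = 4.91 kΩ.

R_L(min) ≈ 4.91 kΩ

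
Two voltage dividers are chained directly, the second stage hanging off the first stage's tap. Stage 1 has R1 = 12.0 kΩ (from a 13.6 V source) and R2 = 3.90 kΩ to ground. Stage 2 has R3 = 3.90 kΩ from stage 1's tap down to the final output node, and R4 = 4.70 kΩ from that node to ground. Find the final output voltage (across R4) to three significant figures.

Stage 2 presents R3+R4 = 8.600 kΩ as a load on stage 1's tap.
Stage 1's lower leg becomes R2‖(R3+R4) = 2.683 kΩ, so V_mid = 13.6 × 2.683/14.68 = 2.485 V.
Stage 2 is itself unloaded: V_out = V_mid × R4/(R3+R4) = 2.485 × 4.70/8.600 = 1.36 V.

V_out ≈ 1.36 V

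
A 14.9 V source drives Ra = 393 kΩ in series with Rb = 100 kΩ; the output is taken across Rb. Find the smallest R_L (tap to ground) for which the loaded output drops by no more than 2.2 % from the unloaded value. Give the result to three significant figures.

R_L(min) ≈ 3.54 MΩ

Output resistance R_th = Ra‖Rb = (393 × 100)/493.0 = 79.72 kΩ.
The fractional drop is R_th/(R_th + R_L); requiring this ≤ 0.0220 gives R_L ≥ R_th(1/0.0220 − 1) = 79.72 × 44.45 = 3.54 MΩ.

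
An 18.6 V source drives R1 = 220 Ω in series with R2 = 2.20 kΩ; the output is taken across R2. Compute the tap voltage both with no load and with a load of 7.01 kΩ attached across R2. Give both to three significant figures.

Open-circuit: V = 18.6 × 2200/(220 + 2200) = 16.9 V.
With the load, R2 becomes R2‖R_L = 1674 Ω, so V = 18.6 × 1674/1894 = 16.4 V.

Unloaded: 16.9 V; loaded: 16.4 V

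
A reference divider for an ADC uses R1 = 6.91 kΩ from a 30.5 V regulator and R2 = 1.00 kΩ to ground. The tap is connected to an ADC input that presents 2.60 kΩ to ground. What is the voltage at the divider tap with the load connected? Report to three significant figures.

V_out ≈ 2.89 V

The load sits in parallel with R2: R2‖R_L = (1.00 × 2.60) / (1.00 + 2.60) = 0.7222 kΩ.
V_out = 30.5 × 0.7222 / (6.91 + 0.7222) = 30.5 × 0.7222/7.632 = 2.89 V.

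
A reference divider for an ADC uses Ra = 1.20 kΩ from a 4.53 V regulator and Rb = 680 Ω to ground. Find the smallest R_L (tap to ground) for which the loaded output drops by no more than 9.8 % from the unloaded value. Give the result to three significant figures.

Output resistance R_th = Ra‖Rb = (1200 × 680)/1880 = 434.0 Ω.
The fractional drop is R_th/(R_th + R_L); requiring this ≤ 0.0980 gives R_L ≥ R_th(1/0.0980 − 1) = 434.0 × 9.204 = 3.99 kΩ.

R_L(min) ≈ 3.99 kΩ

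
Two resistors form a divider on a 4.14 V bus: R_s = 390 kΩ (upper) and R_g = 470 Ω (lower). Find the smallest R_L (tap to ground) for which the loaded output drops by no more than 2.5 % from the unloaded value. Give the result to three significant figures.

R_L(min) ≈ 18.3 kΩ

Output resistance R_th = R_s‖R_g = (390000 × 470)/390500 = 469.4 Ω.
The fractional drop is R_th/(R_th + R_L); requiring this ≤ 0.0250 gives R_L ≥ R_th(1/0.0250 − 1) = 469.4 × 39.00 = 18.3 kΩ.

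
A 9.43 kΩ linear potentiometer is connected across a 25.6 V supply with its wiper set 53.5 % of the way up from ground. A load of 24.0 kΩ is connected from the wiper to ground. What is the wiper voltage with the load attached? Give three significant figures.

V ≈ 12.5 V

The wiper splits the pot into (1−α)R = 4.385 kΩ above and αR = 5.045 kΩ below.
Lower section ‖ load = 4.169 kΩ.
V_wiper = 25.6 × 4.169/(4.385 + 4.169) = 12.5 V.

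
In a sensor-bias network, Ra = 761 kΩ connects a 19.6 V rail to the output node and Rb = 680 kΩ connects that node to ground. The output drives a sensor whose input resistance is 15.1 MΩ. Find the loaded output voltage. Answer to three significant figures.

The load sits in parallel with Rb: Rb‖R_L = (680 × 15100) / (680 + 15100) = 650.7 kΩ.
V_out = 19.6 × 650.7 / (761 + 650.7) = 19.6 × 650.7/1412 = 9.03 V.

V_out ≈ 9.03 V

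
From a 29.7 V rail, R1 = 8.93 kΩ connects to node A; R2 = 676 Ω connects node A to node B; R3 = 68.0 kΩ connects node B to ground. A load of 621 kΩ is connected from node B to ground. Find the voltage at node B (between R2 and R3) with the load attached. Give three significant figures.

V ≈ 25.7 V

At node B, R3 is in parallel with the load: R3‖R_L = 61290 Ω.
Below node A the resistance is R2 + (R3‖R_L) = 61960 Ω, so V_A = 29.7 × 61960/70890 = 25.96 V.
Then V_B = V_A × (R3‖R_L)/(R2 + R3‖R_L) = 25.96 × 61290/61960 = 25.7 V.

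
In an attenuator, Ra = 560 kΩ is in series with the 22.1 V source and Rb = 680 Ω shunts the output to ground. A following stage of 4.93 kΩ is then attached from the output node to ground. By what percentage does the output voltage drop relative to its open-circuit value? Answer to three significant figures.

Unloaded V = 22.1 × 680/560700 = 0.026803 V.
Loaded: Rb‖R_L = 597.6 Ω, giving V = 22.1 × 597.6/560600 = 0.023558 V.
Drop = (0.026803 − 0.023558) / 0.026803 = 12.1 %.

12.1 %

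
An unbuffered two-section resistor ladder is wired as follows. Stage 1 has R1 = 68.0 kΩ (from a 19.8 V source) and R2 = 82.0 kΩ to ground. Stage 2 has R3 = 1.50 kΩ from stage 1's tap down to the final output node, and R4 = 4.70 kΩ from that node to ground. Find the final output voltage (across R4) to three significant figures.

Stage 2 presents R3+R4 = 6.200 kΩ as a load on stage 1's tap.
Stage 1's lower leg becomes R2‖(R3+R4) = 5.764 kΩ, so V_mid = 19.8 × 5.764/73.76 = 1.547 V.
Stage 2 is itself unloaded: V_out = V_mid × R4/(R3+R4) = 1.547 × 4.70/6.200 = 1.17 V.

V_out ≈ 1.17 V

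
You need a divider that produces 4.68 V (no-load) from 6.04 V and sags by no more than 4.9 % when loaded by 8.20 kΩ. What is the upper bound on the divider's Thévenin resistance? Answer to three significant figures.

R_th ≤ 423 Ω

Loading drop = R_th/(R_th + R_L) ≤ 0.0490, so R_th ≤ R_L · ε/(1−ε) = 8.20 kΩ × 0.0490/0.9510 = 423 Ω.
(Any R1, R2 with R2/(R1+R2) = 0.775 and R1‖R2 ≤ 423 Ω will meet the spec.)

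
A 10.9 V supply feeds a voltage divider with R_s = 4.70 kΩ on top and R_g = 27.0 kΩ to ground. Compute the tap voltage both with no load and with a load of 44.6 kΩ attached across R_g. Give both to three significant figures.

Open-circuit: V = 10.9 × 27.0/(4.70 + 27.0) = 9.28 V.
With the load, R_g becomes R_g‖R_L = 16.82 kΩ, so V = 10.9 × 16.82/21.52 = 8.52 V.

Unloaded: 9.28 V; loaded: 8.52 V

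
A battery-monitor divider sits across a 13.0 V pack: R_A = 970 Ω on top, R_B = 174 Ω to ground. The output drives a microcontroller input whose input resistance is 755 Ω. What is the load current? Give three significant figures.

R_B‖R_L = 141.4 Ω; V_out = 13.0 × 141.4/1111 = 1.654 V.
I_L = V_out / R_L = 1.654 / 755 Ω = 2.19 mA.

I_L ≈ 2.19 mA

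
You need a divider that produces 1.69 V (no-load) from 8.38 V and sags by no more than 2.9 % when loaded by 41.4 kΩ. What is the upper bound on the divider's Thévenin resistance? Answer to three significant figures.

R_th ≤ 1.24 kΩ

Loading drop = R_th/(R_th + R_L) ≤ 0.0290, so R_th ≤ R_L · ε/(1−ε) = 41.4 kΩ × 0.0290/0.9710 = 1.24 kΩ.
(Any R1, R2 with R2/(R1+R2) = 0.202 and R1‖R2 ≤ 1.24 kΩ will meet the spec.)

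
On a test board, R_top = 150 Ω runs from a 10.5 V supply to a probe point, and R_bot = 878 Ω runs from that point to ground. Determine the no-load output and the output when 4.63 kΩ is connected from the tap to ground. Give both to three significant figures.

Unloaded: 8.97 V; loaded: 8.73 V

Open-circuit: V = 10.5 × 878/(150 + 878) = 8.97 V.
With the load, R_bot becomes R_bot‖R_L = 738.0 Ω, so V = 10.5 × 738.0/888.0 = 8.73 V.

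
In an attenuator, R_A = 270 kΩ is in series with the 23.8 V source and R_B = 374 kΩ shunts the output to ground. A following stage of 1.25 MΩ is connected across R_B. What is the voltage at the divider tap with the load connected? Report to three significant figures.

V_out ≈ 12.3 V

The load sits in parallel with R_B: R_B‖R_L = (374 × 1250) / (374 + 1250) = 287.9 kΩ.
V_out = 23.8 × 287.9 / (270 + 287.9) = 23.8 × 287.9/557.9 = 12.3 V.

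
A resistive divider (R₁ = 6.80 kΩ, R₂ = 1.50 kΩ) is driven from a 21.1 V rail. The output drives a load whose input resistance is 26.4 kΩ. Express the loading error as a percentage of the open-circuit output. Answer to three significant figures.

4.45 %

The divider's output (Thévenin) resistance is R₁‖R₂ = 1.229 kΩ.
Fractional drop under load = R_th/(R_th + R_L) = 1.229 / (1.229 + 26.4) = 0.04448.
So the output falls by 4.45 %.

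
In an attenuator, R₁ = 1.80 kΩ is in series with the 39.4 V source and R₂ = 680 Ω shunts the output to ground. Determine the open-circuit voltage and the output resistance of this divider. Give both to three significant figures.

V_th = 10.8 V, R_th = 494 Ω

V_th is the open-circuit tap voltage: 39.4 × 680/(1800 + 680) = 10.8 V.
With the supply zeroed, R₁ and R₂ appear in parallel from the tap: R_th = R₁‖R₂ = (1800 × 680)/2480 = 494 Ω.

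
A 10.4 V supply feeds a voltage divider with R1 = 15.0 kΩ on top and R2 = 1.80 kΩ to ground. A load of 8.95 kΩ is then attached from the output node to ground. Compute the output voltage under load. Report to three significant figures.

The load sits in parallel with R2: R2‖R_L = (1.80 × 8.95) / (1.80 + 8.95) = 1.499 kΩ.
V_out = 10.4 × 1.499 / (15.0 + 1.499) = 10.4 × 1.499/16.50 = 0.945 V.
(Unloaded it would have been 1.11 V.)

V_out ≈ 0.945 V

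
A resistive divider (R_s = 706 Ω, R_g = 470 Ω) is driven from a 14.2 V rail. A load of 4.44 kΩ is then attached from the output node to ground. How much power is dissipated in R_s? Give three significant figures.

Total resistance from the source is R_s + (R_g‖R_L) = 1131 Ω, so I = 14.2/1131 Ω = 12.56 mA.
P = I²·R_s = (12.56 mA)² × 706 Ω = 111 mW.

P ≈ 111 mW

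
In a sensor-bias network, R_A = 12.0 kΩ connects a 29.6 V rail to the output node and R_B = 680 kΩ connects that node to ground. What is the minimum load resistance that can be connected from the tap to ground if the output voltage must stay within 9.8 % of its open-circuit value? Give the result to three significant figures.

R_L(min) ≈ 109 kΩ

Output resistance R_th = R_A‖R_B = (12.0 × 680)/692.0 = 11.79 kΩ.
The fractional drop is R_th/(R_th + R_L); requiring this ≤ 0.0980 gives R_L ≥ R_th(1/0.0980 − 1) = 11.79 × 9.204 = 109 kΩ.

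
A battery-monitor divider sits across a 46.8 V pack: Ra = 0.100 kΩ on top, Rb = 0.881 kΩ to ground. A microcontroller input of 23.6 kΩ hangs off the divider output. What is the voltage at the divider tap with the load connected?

The load sits in parallel with Rb: Rb‖R_L = (881 × 23600) / (881 + 23600) = 849.3 Ω.
V_out = 46.8 × 849.3 / (100 + 849.3) = 46.8 × 849.3/949.3 = 41.9 V.

V_out ≈ 41.9 V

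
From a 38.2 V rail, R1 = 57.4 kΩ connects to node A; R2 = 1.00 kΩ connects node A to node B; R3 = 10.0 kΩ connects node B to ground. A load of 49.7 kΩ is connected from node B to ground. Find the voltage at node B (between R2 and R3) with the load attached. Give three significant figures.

V ≈ 4.77 V

At node B, R3 is in parallel with the load: R3‖R_L = 8.325 kΩ.
Below node A the resistance is R2 + (R3‖R_L) = 9.325 kΩ, so V_A = 38.2 × 9.325/66.72 = 5.339 V.
Then V_B = V_A × (R3‖R_L)/(R2 + R3‖R_L) = 5.339 × 8.325/9.325 = 4.77 V.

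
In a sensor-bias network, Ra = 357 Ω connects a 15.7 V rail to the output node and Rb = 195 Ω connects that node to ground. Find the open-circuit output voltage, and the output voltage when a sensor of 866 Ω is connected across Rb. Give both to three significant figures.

Open-circuit: V = 15.7 × 195/(357 + 195) = 5.55 V.
With the load, Rb becomes Rb‖R_L = 159.2 Ω, so V = 15.7 × 159.2/516.2 = 4.84 V.

Unloaded: 5.55 V; loaded: 4.84 V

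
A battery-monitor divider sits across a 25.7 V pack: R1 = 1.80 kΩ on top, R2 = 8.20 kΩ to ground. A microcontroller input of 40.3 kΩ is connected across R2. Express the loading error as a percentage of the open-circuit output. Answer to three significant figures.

3.53 %

The divider's output (Thévenin) resistance is R1‖R2 = 1.476 kΩ.
Fractional drop under load = R_th/(R_th + R_L) = 1.476 / (1.476 + 40.3) = 0.03533.
So the output falls by 3.53 %.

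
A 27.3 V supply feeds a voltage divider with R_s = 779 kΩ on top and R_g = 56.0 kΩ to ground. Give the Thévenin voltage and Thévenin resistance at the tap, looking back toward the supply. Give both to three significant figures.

V_th is the open-circuit tap voltage: 27.3 × 56.0/(779 + 56.0) = 1.83 V.
With the supply zeroed, R_s and R_g appear in parallel from the tap: R_th = R_s‖R_g = (779 × 56.0)/835.0 = 52.2 kΩ.

V_th = 1.83 V, R_th = 52.2 kΩ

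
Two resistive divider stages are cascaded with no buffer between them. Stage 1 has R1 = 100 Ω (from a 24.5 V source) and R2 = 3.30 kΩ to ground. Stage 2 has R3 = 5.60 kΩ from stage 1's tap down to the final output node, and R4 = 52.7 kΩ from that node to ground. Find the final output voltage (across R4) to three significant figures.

Stage 2 presents R3+R4 = 58300 Ω as a load on stage 1's tap.
Stage 1's lower leg becomes R2‖(R3+R4) = 3123 Ω, so V_mid = 24.5 × 3123/3223 = 23.74 V.
Stage 2 is itself unloaded: V_out = V_mid × R4/(R3+R4) = 23.74 × 52700/58300 = 21.5 V.

V_out ≈ 21.5 V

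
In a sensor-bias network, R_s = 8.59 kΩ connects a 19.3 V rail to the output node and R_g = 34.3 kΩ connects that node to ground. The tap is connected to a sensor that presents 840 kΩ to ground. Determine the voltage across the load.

V_out ≈ 15.3 V

The load sits in parallel with R_g: R_g‖R_L = (34.3 × 840) / (34.3 + 840) = 32.95 kΩ.
V_out = 19.3 × 32.95 / (8.59 + 32.95) = 19.3 × 32.95/41.54 = 15.3 V.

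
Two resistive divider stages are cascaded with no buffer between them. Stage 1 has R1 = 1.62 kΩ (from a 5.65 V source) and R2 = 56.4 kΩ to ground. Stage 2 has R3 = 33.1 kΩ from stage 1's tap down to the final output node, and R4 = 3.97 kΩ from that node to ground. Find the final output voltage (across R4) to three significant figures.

Stage 2 presents R3+R4 = 37.07 kΩ as a load on stage 1's tap.
Stage 1's lower leg becomes R2‖(R3+R4) = 22.37 kΩ, so V_mid = 5.65 × 22.37/23.99 = 5.268 V.
Stage 2 is itself unloaded: V_out = V_mid × R4/(R3+R4) = 5.268 × 3.97/37.07 = 0.564 V.

V_out ≈ 0.564 V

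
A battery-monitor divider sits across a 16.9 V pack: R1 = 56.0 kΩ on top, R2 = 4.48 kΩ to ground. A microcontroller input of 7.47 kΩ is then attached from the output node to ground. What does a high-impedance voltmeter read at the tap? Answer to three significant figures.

V_out ≈ 0.805 V

The load sits in parallel with R2: R2‖R_L = (4.48 × 7.47) / (4.48 + 7.47) = 2.800 kΩ.
V_out = 16.9 × 2.800 / (56.0 + 2.800) = 16.9 × 2.800/58.80 = 0.805 V.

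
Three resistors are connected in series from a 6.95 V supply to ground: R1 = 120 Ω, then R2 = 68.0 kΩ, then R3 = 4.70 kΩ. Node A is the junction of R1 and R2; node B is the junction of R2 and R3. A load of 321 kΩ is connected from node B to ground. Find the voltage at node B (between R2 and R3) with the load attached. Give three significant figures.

At node B, R3 is in parallel with the load: R3‖R_L = 4632 Ω.
Below node A the resistance is R2 + (R3‖R_L) = 72630 Ω, so V_A = 6.95 × 72630/72750 = 6.939 V.
Then V_B = V_A × (R3‖R_L)/(R2 + R3‖R_L) = 6.939 × 4632/72630 = 0.443 V.

V ≈ 0.443 V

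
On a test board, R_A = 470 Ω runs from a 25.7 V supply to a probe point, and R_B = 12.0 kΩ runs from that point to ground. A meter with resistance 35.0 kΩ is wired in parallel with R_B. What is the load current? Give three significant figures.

I_L ≈ 0.698 mA

R_B‖R_L = 8936 Ω; V_out = 25.7 × 8936/9406 = 24.42 V.
I_L = V_out / R_L = 24.42 / 35.0 kΩ = 0.698 mA.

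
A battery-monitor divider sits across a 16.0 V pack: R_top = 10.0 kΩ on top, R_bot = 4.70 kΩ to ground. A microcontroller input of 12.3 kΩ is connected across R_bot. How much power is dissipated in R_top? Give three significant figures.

Total resistance from the source is R_top + (R_bot‖R_L) = 13.40 kΩ, so I = 16.0/13.40 kΩ = 1.194 mA.
P = I²·R_top = (1.194 mA)² × 10.0 kΩ = 14.3 mW.

P ≈ 14.3 mW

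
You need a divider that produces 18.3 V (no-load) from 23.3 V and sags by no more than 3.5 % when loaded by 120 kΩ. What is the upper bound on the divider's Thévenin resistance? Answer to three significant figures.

Loading drop = R_th/(R_th + R_L) ≤ 0.0350, so R_th ≤ R_L · ε/(1−ε) = 120 kΩ × 0.0350/0.9650 = 4.35 kΩ.
(Any R1, R2 with R2/(R1+R2) = 0.785 and R1‖R2 ≤ 4.35 kΩ will meet the spec.)

R_th ≤ 4.35 kΩ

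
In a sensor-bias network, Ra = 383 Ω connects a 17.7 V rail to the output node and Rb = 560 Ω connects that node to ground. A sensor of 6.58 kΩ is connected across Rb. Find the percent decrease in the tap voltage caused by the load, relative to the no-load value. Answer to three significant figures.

The divider's output (Thévenin) resistance is Ra‖Rb = 227.4 Ω.
Fractional drop under load = R_th/(R_th + R_L) = 227.4 / (227.4 + 6580) = 0.03341.
So the output falls by 3.34 %.

3.34 %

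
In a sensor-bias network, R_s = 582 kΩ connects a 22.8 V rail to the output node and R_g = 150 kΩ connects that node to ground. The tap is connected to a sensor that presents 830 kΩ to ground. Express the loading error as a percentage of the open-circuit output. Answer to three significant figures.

12.6 %

Unloaded V = 22.8 × 150/732.0 = 4.6721 V.
Loaded: R_g‖R_L = 127.0 kΩ, giving V = 22.8 × 127.0/709.0 = 4.0851 V.
Drop = (4.6721 − 4.0851) / 4.6721 = 12.6 %.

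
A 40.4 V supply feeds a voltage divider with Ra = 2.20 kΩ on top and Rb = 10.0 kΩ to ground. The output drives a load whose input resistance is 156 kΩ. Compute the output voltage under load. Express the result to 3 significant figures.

V_out ≈ 32.7 V

The load sits in parallel with Rb: Rb‖R_L = (10.0 × 156) / (10.0 + 156) = 9.398 kΩ.
V_out = 40.4 × 9.398 / (2.20 + 9.398) = 40.4 × 9.398/11.60 = 32.7 V.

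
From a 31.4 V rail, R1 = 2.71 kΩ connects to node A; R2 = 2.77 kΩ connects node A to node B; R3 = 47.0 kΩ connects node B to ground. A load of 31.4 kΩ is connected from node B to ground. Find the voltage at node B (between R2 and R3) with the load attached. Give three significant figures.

V ≈ 24.3 V

At node B, R3 is in parallel with the load: R3‖R_L = 18.82 kΩ.
Below node A the resistance is R2 + (R3‖R_L) = 21.59 kΩ, so V_A = 31.4 × 21.59/24.30 = 27.90 V.
Then V_B = V_A × (R3‖R_L)/(R2 + R3‖R_L) = 27.90 × 18.82/21.59 = 24.3 V.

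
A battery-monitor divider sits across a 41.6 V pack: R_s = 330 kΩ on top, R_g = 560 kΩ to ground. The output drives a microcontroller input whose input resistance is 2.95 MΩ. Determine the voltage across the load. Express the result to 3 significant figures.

V_out ≈ 24.5 V

The load sits in parallel with R_g: R_g‖R_L = (560 × 2950) / (560 + 2950) = 470.7 kΩ.
V_out = 41.6 × 470.7 / (330 + 470.7) = 41.6 × 470.7/800.7 = 24.5 V.
(Unloaded it would have been 26.2 V.)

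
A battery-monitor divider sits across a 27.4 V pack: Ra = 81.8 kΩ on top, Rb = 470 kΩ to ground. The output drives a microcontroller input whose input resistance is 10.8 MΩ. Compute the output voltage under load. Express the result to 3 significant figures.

V_out ≈ 23.2 V

The load sits in parallel with Rb: Rb‖R_L = (470 × 10800) / (470 + 10800) = 450.4 kΩ.
V_out = 27.4 × 450.4 / (81.8 + 450.4) = 27.4 × 450.4/532.2 = 23.2 V.
(Unloaded it would have been 23.3 V.)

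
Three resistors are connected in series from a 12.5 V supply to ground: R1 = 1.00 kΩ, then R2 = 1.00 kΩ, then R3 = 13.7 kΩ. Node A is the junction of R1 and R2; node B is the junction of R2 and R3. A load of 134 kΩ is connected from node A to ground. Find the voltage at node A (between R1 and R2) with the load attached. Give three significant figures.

V ≈ 11.6 V

Below node A the series string R2+R3 = 14.70 kΩ sits in parallel with the 134 kΩ load: 13.25 kΩ.
V_A = 12.5 × 13.25/(1.00 + 13.25) = 11.6 V.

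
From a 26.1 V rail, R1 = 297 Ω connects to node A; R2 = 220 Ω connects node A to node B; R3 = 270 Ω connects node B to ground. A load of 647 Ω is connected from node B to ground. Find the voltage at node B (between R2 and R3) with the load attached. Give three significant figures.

At node B, R3 is in parallel with the load: R3‖R_L = 190.5 Ω.
Below node A the resistance is R2 + (R3‖R_L) = 410.5 Ω, so V_A = 26.1 × 410.5/707.5 = 15.14 V.
Then V_B = V_A × (R3‖R_L)/(R2 + R3‖R_L) = 15.14 × 190.5/410.5 = 7.03 V.

V ≈ 7.03 V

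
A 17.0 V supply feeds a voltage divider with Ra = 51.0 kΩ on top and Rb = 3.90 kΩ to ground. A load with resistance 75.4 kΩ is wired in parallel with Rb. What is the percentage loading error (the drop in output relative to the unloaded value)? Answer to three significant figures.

4.58 %

The divider's output (Thévenin) resistance is Ra‖Rb = 3.623 kΩ.
Fractional drop under load = R_th/(R_th + R_L) = 3.623 / (3.623 + 75.4) = 0.04585.
So the output falls by 4.58 %.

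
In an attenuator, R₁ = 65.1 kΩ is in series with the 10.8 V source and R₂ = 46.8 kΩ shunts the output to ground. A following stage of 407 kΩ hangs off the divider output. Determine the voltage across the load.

The load sits in parallel with R₂: R₂‖R_L = (46.8 × 407) / (46.8 + 407) = 41.97 kΩ.
V_out = 10.8 × 41.97 / (65.1 + 41.97) = 10.8 × 41.97/107.1 = 4.23 V.

V_out ≈ 4.23 V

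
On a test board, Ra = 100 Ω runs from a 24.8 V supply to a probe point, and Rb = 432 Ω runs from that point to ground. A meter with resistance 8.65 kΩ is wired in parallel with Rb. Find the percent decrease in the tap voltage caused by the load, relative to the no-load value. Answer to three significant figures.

The divider's output (Thévenin) resistance is Ra‖Rb = 81.20 Ω.
Fractional drop under load = R_th/(R_th + R_L) = 81.20 / (81.20 + 8650) = 0.009300.
So the output falls by 0.930 %.

0.930 %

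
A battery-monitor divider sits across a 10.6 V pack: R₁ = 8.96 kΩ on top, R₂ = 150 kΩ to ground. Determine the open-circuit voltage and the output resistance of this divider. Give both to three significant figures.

V_th = 10.0 V, R_th = 8.45 kΩ

V_th is the open-circuit tap voltage: 10.6 × 150/(8.96 + 150) = 10.0 V.
With the supply zeroed, R₁ and R₂ appear in parallel from the tap: R_th = R₁‖R₂ = (8.96 × 150)/159.0 = 8.45 kΩ.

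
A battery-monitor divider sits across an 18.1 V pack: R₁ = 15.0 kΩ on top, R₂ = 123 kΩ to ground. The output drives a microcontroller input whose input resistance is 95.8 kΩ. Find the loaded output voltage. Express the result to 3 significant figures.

The load sits in parallel with R₂: R₂‖R_L = (123 × 95.8) / (123 + 95.8) = 53.85 kΩ.
V_out = 18.1 × 53.85 / (15.0 + 53.85) = 18.1 × 53.85/68.85 = 14.2 V.
(Unloaded it would have been 16.1 V.)

V_out ≈ 14.2 V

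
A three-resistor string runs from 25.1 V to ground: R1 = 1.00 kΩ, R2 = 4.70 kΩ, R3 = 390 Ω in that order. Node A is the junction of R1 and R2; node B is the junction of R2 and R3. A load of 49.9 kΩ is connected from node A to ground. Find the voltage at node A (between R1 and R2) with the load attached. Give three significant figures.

Below node A the series string R2+R3 = 5090 Ω sits in parallel with the 49900 Ω load: 4619 Ω.
V_A = 25.1 × 4619/(1000 + 4619) = 20.6 V.

V ≈ 20.6 V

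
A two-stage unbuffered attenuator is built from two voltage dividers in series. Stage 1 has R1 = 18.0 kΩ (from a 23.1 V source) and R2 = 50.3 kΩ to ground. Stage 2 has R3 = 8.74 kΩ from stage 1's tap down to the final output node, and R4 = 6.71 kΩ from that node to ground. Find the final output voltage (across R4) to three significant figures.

V_out ≈ 3.98 V

Stage 2 presents R3+R4 = 15.45 kΩ as a load on stage 1's tap.
Stage 1's lower leg becomes R2‖(R3+R4) = 11.82 kΩ, so V_mid = 23.1 × 11.82/29.82 = 9.156 V.
Stage 2 is itself unloaded: V_out = V_mid × R4/(R3+R4) = 9.156 × 6.71/15.45 = 3.98 V.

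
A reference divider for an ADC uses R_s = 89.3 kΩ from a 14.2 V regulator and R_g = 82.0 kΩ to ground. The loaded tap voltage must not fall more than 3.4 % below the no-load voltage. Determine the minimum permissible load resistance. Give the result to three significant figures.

Output resistance R_th = R_s‖R_g = (89.3 × 82.0)/171.3 = 42.75 kΩ.
The fractional drop is R_th/(R_th + R_L); requiring this ≤ 0.0340 gives R_L ≥ R_th(1/0.0340 − 1) = 42.75 × 28.41 = 1.21 MΩ.

R_L(min) ≈ 1.21 MΩ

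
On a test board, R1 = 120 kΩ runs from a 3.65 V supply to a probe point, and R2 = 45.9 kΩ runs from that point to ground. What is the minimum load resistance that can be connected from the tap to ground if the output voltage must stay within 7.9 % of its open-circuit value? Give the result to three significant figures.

Output resistance R_th = R1‖R2 = (120 × 45.9)/165.9 = 33.20 kΩ.
The fractional drop is R_th/(R_th + R_L); requiring this ≤ 0.0790 gives R_L ≥ R_th(1/0.0790 − 1) = 33.20 × 11.66 = 387 kΩ.

R_L(min) ≈ 387 kΩ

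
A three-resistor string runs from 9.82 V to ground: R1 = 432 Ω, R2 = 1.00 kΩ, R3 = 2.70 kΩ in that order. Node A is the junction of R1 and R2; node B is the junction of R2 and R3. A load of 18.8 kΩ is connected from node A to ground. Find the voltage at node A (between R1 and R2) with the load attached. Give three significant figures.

V ≈ 8.62 V

Below node A the series string R2+R3 = 3700 Ω sits in parallel with the 18800 Ω load: 3092 Ω.
V_A = 9.82 × 3092/(432 + 3092) = 8.62 V.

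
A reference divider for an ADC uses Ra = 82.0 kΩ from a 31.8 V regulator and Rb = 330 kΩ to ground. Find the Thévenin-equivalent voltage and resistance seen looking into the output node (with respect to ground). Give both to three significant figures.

V_th is the open-circuit tap voltage: 31.8 × 330/(82.0 + 330) = 25.5 V.
With the supply zeroed, Ra and Rb appear in parallel from the tap: R_th = Ra‖Rb = (82.0 × 330)/412.0 = 65.7 kΩ.

V_th = 25.5 V, R_th = 65.7 kΩ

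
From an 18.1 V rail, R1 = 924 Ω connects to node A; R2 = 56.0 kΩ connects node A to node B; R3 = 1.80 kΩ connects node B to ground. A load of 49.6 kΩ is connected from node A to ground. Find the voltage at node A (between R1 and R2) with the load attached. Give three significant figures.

Below node A the series string R2+R3 = 57800 Ω sits in parallel with the 49600 Ω load: 26690 Ω.
V_A = 18.1 × 26690/(924 + 26690) = 17.5 V.

V ≈ 17.5 V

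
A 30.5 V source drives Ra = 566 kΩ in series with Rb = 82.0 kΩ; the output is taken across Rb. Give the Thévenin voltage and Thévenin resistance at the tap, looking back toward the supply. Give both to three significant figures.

V_th = 3.86 V, R_th = 71.6 kΩ

V_th is the open-circuit tap voltage: 30.5 × 82.0/(566 + 82.0) = 3.86 V.
With the supply zeroed, Ra and Rb appear in parallel from the tap: R_th = Ra‖Rb = (566 × 82.0)/648.0 = 71.6 kΩ.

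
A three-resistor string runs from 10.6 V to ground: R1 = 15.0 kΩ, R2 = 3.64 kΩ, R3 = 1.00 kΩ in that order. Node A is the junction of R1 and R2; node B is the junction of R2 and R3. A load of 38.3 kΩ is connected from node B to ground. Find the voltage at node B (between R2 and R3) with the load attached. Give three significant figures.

At node B, R3 is in parallel with the load: R3‖R_L = 0.9746 kΩ.
Below node A the resistance is R2 + (R3‖R_L) = 4.615 kΩ, so V_A = 10.6 × 4.615/19.61 = 2.494 V.
Then V_B = V_A × (R3‖R_L)/(R2 + R3‖R_L) = 2.494 × 0.9746/4.615 = 0.527 V.

V ≈ 0.527 V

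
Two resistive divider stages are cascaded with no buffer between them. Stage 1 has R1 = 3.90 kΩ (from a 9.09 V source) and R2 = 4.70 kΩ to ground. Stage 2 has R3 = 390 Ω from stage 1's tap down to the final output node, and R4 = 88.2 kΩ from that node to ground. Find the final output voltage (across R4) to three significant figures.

Stage 2 presents R3+R4 = 88590 Ω as a load on stage 1's tap.
Stage 1's lower leg becomes R2‖(R3+R4) = 4463 Ω, so V_mid = 9.09 × 4463/8363 = 4.851 V.
Stage 2 is itself unloaded: V_out = V_mid × R4/(R3+R4) = 4.851 × 88200/88590 = 4.83 V.

V_out ≈ 4.83 V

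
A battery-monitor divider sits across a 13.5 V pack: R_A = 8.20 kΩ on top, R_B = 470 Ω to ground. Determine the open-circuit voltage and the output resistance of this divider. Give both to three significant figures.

V_th = 0.732 V, R_th = 445 Ω

V_th is the open-circuit tap voltage: 13.5 × 470/(8200 + 470) = 0.732 V.
With the supply zeroed, R_A and R_B appear in parallel from the tap: R_th = R_A‖R_B = (8200 × 470)/8670 = 445 Ω.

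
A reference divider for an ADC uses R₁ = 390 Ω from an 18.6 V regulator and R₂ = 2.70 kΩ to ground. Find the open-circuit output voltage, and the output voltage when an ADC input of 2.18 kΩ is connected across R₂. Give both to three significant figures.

Unloaded: 16.3 V; loaded: 14.1 V

Open-circuit: V = 18.6 × 2700/(390 + 2700) = 16.3 V.
With the load, R₂ becomes R₂‖R_L = 1206 Ω, so V = 18.6 × 1206/1596 = 14.1 V.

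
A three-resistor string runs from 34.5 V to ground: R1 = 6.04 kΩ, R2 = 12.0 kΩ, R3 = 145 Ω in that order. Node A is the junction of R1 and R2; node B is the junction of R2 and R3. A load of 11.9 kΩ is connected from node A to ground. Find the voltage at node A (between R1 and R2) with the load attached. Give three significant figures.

Below node A the series string R2+R3 = 12140 Ω sits in parallel with the 11900 Ω load: 6011 Ω.
V_A = 34.5 × 6011/(6040 + 6011) = 17.2 V.

V ≈ 17.2 V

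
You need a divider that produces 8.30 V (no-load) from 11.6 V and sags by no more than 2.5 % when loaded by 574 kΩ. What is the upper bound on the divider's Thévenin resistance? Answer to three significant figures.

R_th ≤ 14.7 kΩ

Loading drop = R_th/(R_th + R_L) ≤ 0.0250, so R_th ≤ R_L · ε/(1−ε) = 574 kΩ × 0.0250/0.9750 = 14.7 kΩ.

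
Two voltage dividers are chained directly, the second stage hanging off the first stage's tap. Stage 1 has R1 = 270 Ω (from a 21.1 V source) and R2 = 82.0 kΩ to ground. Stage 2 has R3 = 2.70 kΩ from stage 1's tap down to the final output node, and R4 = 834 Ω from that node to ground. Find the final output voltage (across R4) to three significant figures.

Stage 2 presents R3+R4 = 3534 Ω as a load on stage 1's tap.
Stage 1's lower leg becomes R2‖(R3+R4) = 3388 Ω, so V_mid = 21.1 × 3388/3658 = 19.54 V.
Stage 2 is itself unloaded: V_out = V_mid × R4/(R3+R4) = 19.54 × 834/3534 = 4.61 V.

V_out ≈ 4.61 V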